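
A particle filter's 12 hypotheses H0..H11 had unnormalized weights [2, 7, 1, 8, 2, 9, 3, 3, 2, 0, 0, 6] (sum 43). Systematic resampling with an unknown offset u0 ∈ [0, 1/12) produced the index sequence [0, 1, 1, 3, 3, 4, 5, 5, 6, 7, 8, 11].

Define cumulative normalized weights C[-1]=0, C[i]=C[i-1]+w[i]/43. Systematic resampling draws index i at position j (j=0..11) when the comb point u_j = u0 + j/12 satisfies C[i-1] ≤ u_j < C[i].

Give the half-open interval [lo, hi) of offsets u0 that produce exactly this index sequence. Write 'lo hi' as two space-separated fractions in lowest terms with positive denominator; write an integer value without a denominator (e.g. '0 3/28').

C = [2/43, 9/43, 10/43, 18/43, 20/43, 29/43, 32/43, 35/43, 37/43, 37/43, 37/43, 1]
j=0 picked index 0: u0 ∈ [0, 2/43)
j=1 picked index 1: u0 ∈ [-19/516, 65/516)
j=2 picked index 1: u0 ∈ [-31/258, 11/258)
j=3 picked index 3: u0 ∈ [-3/172, 29/172)
j=4 picked index 3: u0 ∈ [-13/129, 11/129)
j=5 picked index 4: u0 ∈ [1/516, 25/516)
j=6 picked index 5: u0 ∈ [-3/86, 15/86)
j=7 picked index 5: u0 ∈ [-61/516, 47/516)
j=8 picked index 6: u0 ∈ [1/129, 10/129)
j=9 picked index 7: u0 ∈ [-1/172, 11/172)
j=10 picked index 8: u0 ∈ [-5/258, 7/258)
j=11 picked index 11: u0 ∈ [-29/516, 1/12)
intersection: [1/129, 7/258)

1/129 7/258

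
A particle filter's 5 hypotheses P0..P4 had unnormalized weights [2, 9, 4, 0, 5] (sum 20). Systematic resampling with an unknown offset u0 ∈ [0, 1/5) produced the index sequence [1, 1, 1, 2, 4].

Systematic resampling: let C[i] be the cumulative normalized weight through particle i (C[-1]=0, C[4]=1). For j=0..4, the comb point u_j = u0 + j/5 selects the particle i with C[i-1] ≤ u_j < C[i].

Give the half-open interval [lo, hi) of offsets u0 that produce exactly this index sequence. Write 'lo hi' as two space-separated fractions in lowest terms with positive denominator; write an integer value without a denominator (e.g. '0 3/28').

C = [1/10, 11/20, 3/4, 3/4, 1]
j=0 picked index 1: u0 ∈ [1/10, 11/20)
j=1 picked index 1: u0 ∈ [-1/10, 7/20)
j=2 picked index 1: u0 ∈ [-3/10, 3/20)
j=3 picked index 2: u0 ∈ [-1/20, 3/20)
j=4 picked index 4: u0 ∈ [-1/20, 1/5)
intersection: [1/10, 3/20)

1/10 3/20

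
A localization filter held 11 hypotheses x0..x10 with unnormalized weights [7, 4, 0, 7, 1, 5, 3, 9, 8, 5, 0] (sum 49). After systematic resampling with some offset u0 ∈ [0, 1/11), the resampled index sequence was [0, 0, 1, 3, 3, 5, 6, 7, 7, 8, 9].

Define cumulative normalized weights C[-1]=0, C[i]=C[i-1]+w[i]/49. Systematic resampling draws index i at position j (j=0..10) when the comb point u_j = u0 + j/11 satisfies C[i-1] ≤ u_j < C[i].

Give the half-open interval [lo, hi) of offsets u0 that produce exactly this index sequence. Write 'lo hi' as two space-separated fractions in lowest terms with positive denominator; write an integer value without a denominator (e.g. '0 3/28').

0 2/539

C = [1/7, 11/49, 11/49, 18/49, 19/49, 24/49, 27/49, 36/49, 44/49, 1, 1]
j=0 picked index 0: u0 ∈ [0, 1/7)
j=1 picked index 0: u0 ∈ [-1/11, 4/77)
j=2 picked index 1: u0 ∈ [-3/77, 23/539)
j=3 picked index 3: u0 ∈ [-26/539, 51/539)
j=4 picked index 3: u0 ∈ [-75/539, 2/539)
j=5 picked index 5: u0 ∈ [-36/539, 19/539)
j=6 picked index 6: u0 ∈ [-30/539, 3/539)
j=7 picked index 7: u0 ∈ [-46/539, 53/539)
j=8 picked index 7: u0 ∈ [-95/539, 4/539)
j=9 picked index 8: u0 ∈ [-45/539, 43/539)
j=10 picked index 9: u0 ∈ [-6/539, 1/11)
intersection: [0, 2/539)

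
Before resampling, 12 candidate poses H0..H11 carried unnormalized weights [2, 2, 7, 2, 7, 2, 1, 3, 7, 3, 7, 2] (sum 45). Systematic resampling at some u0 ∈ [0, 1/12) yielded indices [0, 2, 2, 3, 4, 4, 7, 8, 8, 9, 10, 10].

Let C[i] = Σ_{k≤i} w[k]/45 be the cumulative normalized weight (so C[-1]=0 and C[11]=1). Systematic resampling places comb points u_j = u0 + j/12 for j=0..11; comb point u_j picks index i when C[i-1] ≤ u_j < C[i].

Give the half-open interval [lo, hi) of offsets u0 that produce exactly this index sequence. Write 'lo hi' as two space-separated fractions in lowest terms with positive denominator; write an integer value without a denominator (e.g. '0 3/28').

1/90 1/36

C = [2/45, 4/45, 11/45, 13/45, 4/9, 22/45, 23/45, 26/45, 11/15, 4/5, 43/45, 1]
j=0 picked index 0: u0 ∈ [0, 2/45)
j=1 picked index 2: u0 ∈ [1/180, 29/180)
j=2 picked index 2: u0 ∈ [-7/90, 7/90)
j=3 picked index 3: u0 ∈ [-1/180, 7/180)
j=4 picked index 4: u0 ∈ [-2/45, 1/9)
j=5 picked index 4: u0 ∈ [-23/180, 1/36)
j=6 picked index 7: u0 ∈ [1/90, 7/90)
j=7 picked index 8: u0 ∈ [-1/180, 3/20)
j=8 picked index 8: u0 ∈ [-4/45, 1/15)
j=9 picked index 9: u0 ∈ [-1/60, 1/20)
j=10 picked index 10: u0 ∈ [-1/30, 11/90)
j=11 picked index 10: u0 ∈ [-7/60, 7/180)
intersection: [1/90, 1/36)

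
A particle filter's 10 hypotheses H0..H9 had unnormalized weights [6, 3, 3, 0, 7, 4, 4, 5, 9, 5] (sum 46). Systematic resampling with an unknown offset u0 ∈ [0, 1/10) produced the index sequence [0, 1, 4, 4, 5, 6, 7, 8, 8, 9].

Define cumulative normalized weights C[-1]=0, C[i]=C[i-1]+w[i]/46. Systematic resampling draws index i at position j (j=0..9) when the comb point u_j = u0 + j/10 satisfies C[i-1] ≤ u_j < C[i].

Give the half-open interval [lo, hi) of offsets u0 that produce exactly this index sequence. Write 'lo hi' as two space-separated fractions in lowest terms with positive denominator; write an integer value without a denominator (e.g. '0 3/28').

7/115 2/23

C = [3/23, 9/46, 6/23, 6/23, 19/46, 1/2, 27/46, 16/23, 41/46, 1]
j=0 picked index 0: u0 ∈ [0, 3/23)
j=1 picked index 1: u0 ∈ [7/230, 11/115)
j=2 picked index 4: u0 ∈ [7/115, 49/230)
j=3 picked index 4: u0 ∈ [-9/230, 13/115)
j=4 picked index 5: u0 ∈ [3/230, 1/10)
j=5 picked index 6: u0 ∈ [0, 2/23)
j=6 picked index 7: u0 ∈ [-3/230, 11/115)
j=7 picked index 8: u0 ∈ [-1/230, 22/115)
j=8 picked index 8: u0 ∈ [-12/115, 21/230)
j=9 picked index 9: u0 ∈ [-1/115, 1/10)
intersection: [7/115, 2/23)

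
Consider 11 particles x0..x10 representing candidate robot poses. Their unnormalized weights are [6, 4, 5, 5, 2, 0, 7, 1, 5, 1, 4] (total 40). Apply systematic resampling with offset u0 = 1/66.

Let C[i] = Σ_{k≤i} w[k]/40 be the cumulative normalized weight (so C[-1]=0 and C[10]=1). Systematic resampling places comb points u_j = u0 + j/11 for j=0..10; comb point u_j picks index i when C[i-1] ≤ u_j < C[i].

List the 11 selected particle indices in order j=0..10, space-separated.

0 0 1 2 3 3 6 6 7 8 10

C = [3/20, 1/4, 3/8, 1/2, 11/20, 11/20, 29/40, 3/4, 7/8, 9/10, 1]
j=0: u_0=1/66 ∈ [0, 3/20) → index 0
j=1: u_1=7/66 ∈ [0, 3/20) → index 0
j=2: u_2=13/66 ∈ [3/20, 1/4) → index 1
j=3: u_3=19/66 ∈ [1/4, 3/8) → index 2
j=4: u_4=25/66 ∈ [3/8, 1/2) → index 3
j=5: u_5=31/66 ∈ [3/8, 1/2) → index 3
j=6: u_6=37/66 ∈ [11/20, 29/40) → index 6
j=7: u_7=43/66 ∈ [11/20, 29/40) → index 6
j=8: u_8=49/66 ∈ [29/40, 3/4) → index 7
j=9: u_9=5/6 ∈ [3/4, 7/8) → index 8
j=10: u_10=61/66 ∈ [9/10, 1) → index 10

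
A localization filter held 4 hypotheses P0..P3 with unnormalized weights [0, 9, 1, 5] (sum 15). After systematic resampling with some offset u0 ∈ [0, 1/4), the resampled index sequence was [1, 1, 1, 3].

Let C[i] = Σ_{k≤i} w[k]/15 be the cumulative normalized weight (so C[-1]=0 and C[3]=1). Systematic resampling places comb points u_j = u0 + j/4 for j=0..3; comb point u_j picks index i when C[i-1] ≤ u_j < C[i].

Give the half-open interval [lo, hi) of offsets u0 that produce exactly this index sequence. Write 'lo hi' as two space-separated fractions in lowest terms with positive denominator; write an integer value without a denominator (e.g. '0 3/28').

0 1/10

C = [0, 3/5, 2/3, 1]
j=0 picked index 1: u0 ∈ [0, 3/5)
j=1 picked index 1: u0 ∈ [-1/4, 7/20)
j=2 picked index 1: u0 ∈ [-1/2, 1/10)
j=3 picked index 3: u0 ∈ [-1/12, 1/4)
intersection: [0, 1/10)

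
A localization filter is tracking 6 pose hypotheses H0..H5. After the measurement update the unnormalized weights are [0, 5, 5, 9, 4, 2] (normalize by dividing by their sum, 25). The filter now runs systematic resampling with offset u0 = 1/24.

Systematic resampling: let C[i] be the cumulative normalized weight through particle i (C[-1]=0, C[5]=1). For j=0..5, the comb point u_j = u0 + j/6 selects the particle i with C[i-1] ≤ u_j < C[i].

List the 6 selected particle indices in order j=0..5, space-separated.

C = [0, 1/5, 2/5, 19/25, 23/25, 1]
j=0: u_0=1/24 ∈ [0, 1/5) → index 1
j=1: u_1=5/24 ∈ [1/5, 2/5) → index 2
j=2: u_2=3/8 ∈ [1/5, 2/5) → index 2
j=3: u_3=13/24 ∈ [2/5, 19/25) → index 3
j=4: u_4=17/24 ∈ [2/5, 19/25) → index 3
j=5: u_5=7/8 ∈ [19/25, 23/25) → index 4

1 2 2 3 3 4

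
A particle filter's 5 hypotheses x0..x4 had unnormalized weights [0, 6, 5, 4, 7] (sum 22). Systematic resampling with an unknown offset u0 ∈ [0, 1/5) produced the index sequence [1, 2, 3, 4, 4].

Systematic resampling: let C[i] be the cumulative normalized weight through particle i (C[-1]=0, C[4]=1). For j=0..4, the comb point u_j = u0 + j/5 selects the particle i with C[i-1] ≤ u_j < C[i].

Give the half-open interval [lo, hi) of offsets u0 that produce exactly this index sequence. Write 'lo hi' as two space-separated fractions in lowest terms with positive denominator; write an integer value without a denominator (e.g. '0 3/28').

C = [0, 3/11, 1/2, 15/22, 1]
j=0 picked index 1: u0 ∈ [0, 3/11)
j=1 picked index 2: u0 ∈ [4/55, 3/10)
j=2 picked index 3: u0 ∈ [1/10, 31/110)
j=3 picked index 4: u0 ∈ [9/110, 2/5)
j=4 picked index 4: u0 ∈ [-13/110, 1/5)
intersection: [1/10, 1/5)

1/10 1/5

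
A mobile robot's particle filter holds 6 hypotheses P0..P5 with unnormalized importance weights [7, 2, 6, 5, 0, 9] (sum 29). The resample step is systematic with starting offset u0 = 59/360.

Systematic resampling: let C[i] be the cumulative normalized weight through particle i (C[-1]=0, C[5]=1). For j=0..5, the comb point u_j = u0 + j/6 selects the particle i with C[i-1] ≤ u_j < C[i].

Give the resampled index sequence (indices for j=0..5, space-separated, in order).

0 2 2 3 5 5

C = [7/29, 9/29, 15/29, 20/29, 20/29, 1]
j=0: u_0=59/360 ∈ [0, 7/29) → index 0
j=1: u_1=119/360 ∈ [9/29, 15/29) → index 2
j=2: u_2=179/360 ∈ [9/29, 15/29) → index 2
j=3: u_3=239/360 ∈ [15/29, 20/29) → index 3
j=4: u_4=299/360 ∈ [20/29, 1) → index 5
j=5: u_5=359/360 ∈ [20/29, 1) → index 5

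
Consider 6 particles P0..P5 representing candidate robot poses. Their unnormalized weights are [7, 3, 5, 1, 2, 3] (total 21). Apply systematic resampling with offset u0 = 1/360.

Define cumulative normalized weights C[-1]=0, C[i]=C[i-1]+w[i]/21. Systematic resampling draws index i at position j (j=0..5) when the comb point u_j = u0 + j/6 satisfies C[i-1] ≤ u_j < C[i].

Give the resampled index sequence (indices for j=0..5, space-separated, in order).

0 0 1 2 2 4

C = [1/3, 10/21, 5/7, 16/21, 6/7, 1]
j=0: u_0=1/360 ∈ [0, 1/3) → index 0
j=1: u_1=61/360 ∈ [0, 1/3) → index 0
j=2: u_2=121/360 ∈ [1/3, 10/21) → index 1
j=3: u_3=181/360 ∈ [10/21, 5/7) → index 2
j=4: u_4=241/360 ∈ [10/21, 5/7) → index 2
j=5: u_5=301/360 ∈ [16/21, 6/7) → index 4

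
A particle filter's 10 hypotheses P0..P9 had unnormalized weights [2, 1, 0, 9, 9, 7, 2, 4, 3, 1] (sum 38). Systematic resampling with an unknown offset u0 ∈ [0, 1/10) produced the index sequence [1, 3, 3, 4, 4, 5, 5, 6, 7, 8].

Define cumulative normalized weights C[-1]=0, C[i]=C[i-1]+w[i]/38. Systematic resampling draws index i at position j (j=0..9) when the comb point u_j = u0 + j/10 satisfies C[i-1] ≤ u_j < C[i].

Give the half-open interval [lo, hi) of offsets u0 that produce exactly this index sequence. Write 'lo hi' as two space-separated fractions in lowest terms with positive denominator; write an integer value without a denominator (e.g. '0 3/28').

1/19 7/95

C = [1/19, 3/38, 3/38, 6/19, 21/38, 14/19, 15/19, 17/19, 37/38, 1]
j=0 picked index 1: u0 ∈ [1/19, 3/38)
j=1 picked index 3: u0 ∈ [-2/95, 41/190)
j=2 picked index 3: u0 ∈ [-23/190, 11/95)
j=3 picked index 4: u0 ∈ [3/190, 24/95)
j=4 picked index 4: u0 ∈ [-8/95, 29/190)
j=5 picked index 5: u0 ∈ [1/19, 9/38)
j=6 picked index 5: u0 ∈ [-9/190, 13/95)
j=7 picked index 6: u0 ∈ [7/190, 17/190)
j=8 picked index 7: u0 ∈ [-1/95, 9/95)
j=9 picked index 8: u0 ∈ [-1/190, 7/95)
intersection: [1/19, 7/95)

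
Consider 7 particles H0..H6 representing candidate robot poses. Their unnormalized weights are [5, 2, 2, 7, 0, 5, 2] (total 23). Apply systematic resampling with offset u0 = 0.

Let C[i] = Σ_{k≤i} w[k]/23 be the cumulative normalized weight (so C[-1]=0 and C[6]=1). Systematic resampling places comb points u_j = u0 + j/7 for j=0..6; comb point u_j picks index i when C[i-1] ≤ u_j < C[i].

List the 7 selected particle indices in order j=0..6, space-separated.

0 0 1 3 3 5 5

C = [5/23, 7/23, 9/23, 16/23, 16/23, 21/23, 1]
j=0: u_0=0 ∈ [0, 5/23) → index 0
j=1: u_1=1/7 ∈ [0, 5/23) → index 0
j=2: u_2=2/7 ∈ [5/23, 7/23) → index 1
j=3: u_3=3/7 ∈ [9/23, 16/23) → index 3
j=4: u_4=4/7 ∈ [9/23, 16/23) → index 3
j=5: u_5=5/7 ∈ [16/23, 21/23) → index 5
j=6: u_6=6/7 ∈ [16/23, 21/23) → index 5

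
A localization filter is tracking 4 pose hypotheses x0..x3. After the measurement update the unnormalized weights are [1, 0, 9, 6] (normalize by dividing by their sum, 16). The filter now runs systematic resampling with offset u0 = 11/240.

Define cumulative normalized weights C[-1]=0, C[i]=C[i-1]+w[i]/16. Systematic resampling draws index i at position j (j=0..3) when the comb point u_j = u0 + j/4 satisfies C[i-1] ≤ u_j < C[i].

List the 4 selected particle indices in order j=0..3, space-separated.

0 2 2 3

C = [1/16, 1/16, 5/8, 1]
j=0: u_0=11/240 ∈ [0, 1/16) → index 0
j=1: u_1=71/240 ∈ [1/16, 5/8) → index 2
j=2: u_2=131/240 ∈ [1/16, 5/8) → index 2
j=3: u_3=191/240 ∈ [5/8, 1) → index 3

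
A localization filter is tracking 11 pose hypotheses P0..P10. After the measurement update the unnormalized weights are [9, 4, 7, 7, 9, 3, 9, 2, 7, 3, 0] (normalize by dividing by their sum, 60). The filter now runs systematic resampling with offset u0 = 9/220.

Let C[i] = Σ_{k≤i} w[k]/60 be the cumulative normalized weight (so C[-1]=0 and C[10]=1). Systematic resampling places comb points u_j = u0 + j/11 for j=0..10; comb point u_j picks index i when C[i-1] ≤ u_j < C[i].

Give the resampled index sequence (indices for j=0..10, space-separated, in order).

C = [3/20, 13/60, 1/3, 9/20, 3/5, 13/20, 4/5, 5/6, 19/20, 1, 1]
j=0: u_0=9/220 ∈ [0, 3/20) → index 0
j=1: u_1=29/220 ∈ [0, 3/20) → index 0
j=2: u_2=49/220 ∈ [13/60, 1/3) → index 2
j=3: u_3=69/220 ∈ [13/60, 1/3) → index 2
j=4: u_4=89/220 ∈ [1/3, 9/20) → index 3
j=5: u_5=109/220 ∈ [9/20, 3/5) → index 4
j=6: u_6=129/220 ∈ [9/20, 3/5) → index 4
j=7: u_7=149/220 ∈ [13/20, 4/5) → index 6
j=8: u_8=169/220 ∈ [13/20, 4/5) → index 6
j=9: u_9=189/220 ∈ [5/6, 19/20) → index 8
j=10: u_10=19/20 ∈ [19/20, 1) → index 9

0 0 2 2 3 4 4 6 6 8 9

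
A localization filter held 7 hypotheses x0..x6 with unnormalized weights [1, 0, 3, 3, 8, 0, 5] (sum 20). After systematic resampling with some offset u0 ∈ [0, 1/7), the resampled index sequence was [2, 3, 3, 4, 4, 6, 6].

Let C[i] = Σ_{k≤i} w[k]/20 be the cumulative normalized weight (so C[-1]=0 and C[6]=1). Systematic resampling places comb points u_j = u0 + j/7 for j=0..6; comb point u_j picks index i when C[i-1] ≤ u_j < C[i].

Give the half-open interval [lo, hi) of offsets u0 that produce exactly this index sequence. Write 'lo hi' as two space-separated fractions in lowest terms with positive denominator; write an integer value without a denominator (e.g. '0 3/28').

C = [1/20, 1/20, 1/5, 7/20, 3/4, 3/4, 1]
j=0 picked index 2: u0 ∈ [1/20, 1/5)
j=1 picked index 3: u0 ∈ [2/35, 29/140)
j=2 picked index 3: u0 ∈ [-3/35, 9/140)
j=3 picked index 4: u0 ∈ [-11/140, 9/28)
j=4 picked index 4: u0 ∈ [-31/140, 5/28)
j=5 picked index 6: u0 ∈ [1/28, 2/7)
j=6 picked index 6: u0 ∈ [-3/28, 1/7)
intersection: [2/35, 9/140)

2/35 9/140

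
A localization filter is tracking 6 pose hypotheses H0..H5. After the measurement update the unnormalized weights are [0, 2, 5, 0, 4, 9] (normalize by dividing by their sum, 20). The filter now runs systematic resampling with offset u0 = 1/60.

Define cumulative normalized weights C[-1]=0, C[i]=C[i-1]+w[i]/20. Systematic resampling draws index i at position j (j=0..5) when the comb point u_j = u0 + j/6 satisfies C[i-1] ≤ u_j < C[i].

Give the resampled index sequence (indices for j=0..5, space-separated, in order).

C = [0, 1/10, 7/20, 7/20, 11/20, 1]
j=0: u_0=1/60 ∈ [0, 1/10) → index 1
j=1: u_1=11/60 ∈ [1/10, 7/20) → index 2
j=2: u_2=7/20 ∈ [7/20, 11/20) → index 4
j=3: u_3=31/60 ∈ [7/20, 11/20) → index 4
j=4: u_4=41/60 ∈ [11/20, 1) → index 5
j=5: u_5=17/20 ∈ [11/20, 1) → index 5

1 2 4 4 5 5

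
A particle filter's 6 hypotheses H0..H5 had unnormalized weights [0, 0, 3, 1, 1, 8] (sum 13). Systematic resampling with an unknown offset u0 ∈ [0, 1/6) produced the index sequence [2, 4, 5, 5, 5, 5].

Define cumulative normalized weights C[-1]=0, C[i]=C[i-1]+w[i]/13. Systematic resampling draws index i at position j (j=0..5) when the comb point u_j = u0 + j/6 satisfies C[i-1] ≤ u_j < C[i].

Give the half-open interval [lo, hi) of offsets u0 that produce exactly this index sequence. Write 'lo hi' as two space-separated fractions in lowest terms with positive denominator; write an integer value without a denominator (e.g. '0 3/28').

11/78 1/6

C = [0, 0, 3/13, 4/13, 5/13, 1]
j=0 picked index 2: u0 ∈ [0, 3/13)
j=1 picked index 4: u0 ∈ [11/78, 17/78)
j=2 picked index 5: u0 ∈ [2/39, 2/3)
j=3 picked index 5: u0 ∈ [-3/26, 1/2)
j=4 picked index 5: u0 ∈ [-11/39, 1/3)
j=5 picked index 5: u0 ∈ [-35/78, 1/6)
intersection: [11/78, 1/6)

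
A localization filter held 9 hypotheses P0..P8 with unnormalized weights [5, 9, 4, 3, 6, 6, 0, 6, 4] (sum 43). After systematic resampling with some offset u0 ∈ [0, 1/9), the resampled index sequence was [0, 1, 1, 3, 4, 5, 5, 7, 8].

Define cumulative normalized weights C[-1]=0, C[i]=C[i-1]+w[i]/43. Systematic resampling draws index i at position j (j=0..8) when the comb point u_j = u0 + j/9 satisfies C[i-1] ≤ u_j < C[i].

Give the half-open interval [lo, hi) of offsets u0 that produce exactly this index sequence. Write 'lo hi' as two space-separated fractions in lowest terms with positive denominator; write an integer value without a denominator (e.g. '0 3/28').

C = [5/43, 14/43, 18/43, 21/43, 27/43, 33/43, 33/43, 39/43, 1]
j=0 picked index 0: u0 ∈ [0, 5/43)
j=1 picked index 1: u0 ∈ [2/387, 83/387)
j=2 picked index 1: u0 ∈ [-41/387, 40/387)
j=3 picked index 3: u0 ∈ [11/129, 20/129)
j=4 picked index 4: u0 ∈ [17/387, 71/387)
j=5 picked index 5: u0 ∈ [28/387, 82/387)
j=6 picked index 5: u0 ∈ [-5/129, 13/129)
j=7 picked index 7: u0 ∈ [-4/387, 50/387)
j=8 picked index 8: u0 ∈ [7/387, 1/9)
intersection: [11/129, 13/129)

11/129 13/129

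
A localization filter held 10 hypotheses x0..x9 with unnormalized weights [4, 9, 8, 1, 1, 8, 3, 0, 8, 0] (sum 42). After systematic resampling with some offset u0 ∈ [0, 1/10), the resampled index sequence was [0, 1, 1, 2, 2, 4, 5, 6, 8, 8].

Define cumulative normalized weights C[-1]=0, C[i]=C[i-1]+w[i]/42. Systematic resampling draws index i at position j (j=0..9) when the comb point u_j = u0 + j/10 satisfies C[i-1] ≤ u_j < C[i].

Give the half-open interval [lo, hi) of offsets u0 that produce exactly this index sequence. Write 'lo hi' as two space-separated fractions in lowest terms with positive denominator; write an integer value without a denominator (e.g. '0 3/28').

C = [2/21, 13/42, 1/2, 11/21, 23/42, 31/42, 17/21, 17/21, 1, 1]
j=0 picked index 0: u0 ∈ [0, 2/21)
j=1 picked index 1: u0 ∈ [-1/210, 22/105)
j=2 picked index 1: u0 ∈ [-11/105, 23/210)
j=3 picked index 2: u0 ∈ [1/105, 1/5)
j=4 picked index 2: u0 ∈ [-19/210, 1/10)
j=5 picked index 4: u0 ∈ [1/42, 1/21)
j=6 picked index 5: u0 ∈ [-11/210, 29/210)
j=7 picked index 6: u0 ∈ [4/105, 23/210)
j=8 picked index 8: u0 ∈ [1/105, 1/5)
j=9 picked index 8: u0 ∈ [-19/210, 1/10)
intersection: [4/105, 1/21)

4/105 1/21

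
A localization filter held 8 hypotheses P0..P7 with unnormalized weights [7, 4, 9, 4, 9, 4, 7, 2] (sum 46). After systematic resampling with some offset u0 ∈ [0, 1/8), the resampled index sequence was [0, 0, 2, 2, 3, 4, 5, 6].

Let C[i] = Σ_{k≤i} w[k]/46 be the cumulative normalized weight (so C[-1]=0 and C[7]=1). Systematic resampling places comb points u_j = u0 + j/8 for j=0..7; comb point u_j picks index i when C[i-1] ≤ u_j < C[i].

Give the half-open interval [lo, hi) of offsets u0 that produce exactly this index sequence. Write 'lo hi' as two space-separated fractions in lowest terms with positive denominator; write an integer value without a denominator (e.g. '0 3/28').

0 1/46

C = [7/46, 11/46, 10/23, 12/23, 33/46, 37/46, 22/23, 1]
j=0 picked index 0: u0 ∈ [0, 7/46)
j=1 picked index 0: u0 ∈ [-1/8, 5/184)
j=2 picked index 2: u0 ∈ [-1/92, 17/92)
j=3 picked index 2: u0 ∈ [-25/184, 11/184)
j=4 picked index 3: u0 ∈ [-3/46, 1/46)
j=5 picked index 4: u0 ∈ [-19/184, 17/184)
j=6 picked index 5: u0 ∈ [-3/92, 5/92)
j=7 picked index 6: u0 ∈ [-13/184, 15/184)
intersection: [0, 1/46)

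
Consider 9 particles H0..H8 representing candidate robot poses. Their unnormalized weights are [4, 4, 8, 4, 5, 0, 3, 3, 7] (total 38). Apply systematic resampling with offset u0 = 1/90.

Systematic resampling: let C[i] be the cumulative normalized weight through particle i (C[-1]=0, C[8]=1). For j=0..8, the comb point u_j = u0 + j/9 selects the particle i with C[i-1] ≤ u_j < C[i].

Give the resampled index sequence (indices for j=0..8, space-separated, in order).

0 1 2 2 3 4 6 7 8

C = [2/19, 4/19, 8/19, 10/19, 25/38, 25/38, 14/19, 31/38, 1]
j=0: u_0=1/90 ∈ [0, 2/19) → index 0
j=1: u_1=11/90 ∈ [2/19, 4/19) → index 1
j=2: u_2=7/30 ∈ [4/19, 8/19) → index 2
j=3: u_3=31/90 ∈ [4/19, 8/19) → index 2
j=4: u_4=41/90 ∈ [8/19, 10/19) → index 3
j=5: u_5=17/30 ∈ [10/19, 25/38) → index 4
j=6: u_6=61/90 ∈ [25/38, 14/19) → index 6
j=7: u_7=71/90 ∈ [14/19, 31/38) → index 7
j=8: u_8=9/10 ∈ [31/38, 1) → index 8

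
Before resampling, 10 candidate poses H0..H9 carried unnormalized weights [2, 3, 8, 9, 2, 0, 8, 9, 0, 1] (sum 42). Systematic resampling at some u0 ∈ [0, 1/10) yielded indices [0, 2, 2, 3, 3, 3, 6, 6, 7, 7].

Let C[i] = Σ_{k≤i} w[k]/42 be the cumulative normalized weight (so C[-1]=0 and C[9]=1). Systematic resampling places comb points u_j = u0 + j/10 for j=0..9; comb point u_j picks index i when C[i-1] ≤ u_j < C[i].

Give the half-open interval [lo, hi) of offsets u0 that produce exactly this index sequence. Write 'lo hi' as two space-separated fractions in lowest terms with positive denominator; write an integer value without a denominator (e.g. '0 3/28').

C = [1/21, 5/42, 13/42, 11/21, 4/7, 4/7, 16/21, 41/42, 41/42, 1]
j=0 picked index 0: u0 ∈ [0, 1/21)
j=1 picked index 2: u0 ∈ [2/105, 22/105)
j=2 picked index 2: u0 ∈ [-17/210, 23/210)
j=3 picked index 3: u0 ∈ [1/105, 47/210)
j=4 picked index 3: u0 ∈ [-19/210, 13/105)
j=5 picked index 3: u0 ∈ [-4/21, 1/42)
j=6 picked index 6: u0 ∈ [-1/35, 17/105)
j=7 picked index 6: u0 ∈ [-9/70, 13/210)
j=8 picked index 7: u0 ∈ [-4/105, 37/210)
j=9 picked index 7: u0 ∈ [-29/210, 8/105)
intersection: [2/105, 1/42)

2/105 1/42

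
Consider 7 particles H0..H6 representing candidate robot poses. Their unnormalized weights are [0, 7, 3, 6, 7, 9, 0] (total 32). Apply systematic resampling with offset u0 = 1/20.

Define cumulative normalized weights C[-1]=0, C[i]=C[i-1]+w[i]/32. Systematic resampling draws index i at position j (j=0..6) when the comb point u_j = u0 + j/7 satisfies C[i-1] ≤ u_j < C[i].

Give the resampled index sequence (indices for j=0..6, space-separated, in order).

1 1 3 3 4 5 5

C = [0, 7/32, 5/16, 1/2, 23/32, 1, 1]
j=0: u_0=1/20 ∈ [0, 7/32) → index 1
j=1: u_1=27/140 ∈ [0, 7/32) → index 1
j=2: u_2=47/140 ∈ [5/16, 1/2) → index 3
j=3: u_3=67/140 ∈ [5/16, 1/2) → index 3
j=4: u_4=87/140 ∈ [1/2, 23/32) → index 4
j=5: u_5=107/140 ∈ [23/32, 1) → index 5
j=6: u_6=127/140 ∈ [23/32, 1) → index 5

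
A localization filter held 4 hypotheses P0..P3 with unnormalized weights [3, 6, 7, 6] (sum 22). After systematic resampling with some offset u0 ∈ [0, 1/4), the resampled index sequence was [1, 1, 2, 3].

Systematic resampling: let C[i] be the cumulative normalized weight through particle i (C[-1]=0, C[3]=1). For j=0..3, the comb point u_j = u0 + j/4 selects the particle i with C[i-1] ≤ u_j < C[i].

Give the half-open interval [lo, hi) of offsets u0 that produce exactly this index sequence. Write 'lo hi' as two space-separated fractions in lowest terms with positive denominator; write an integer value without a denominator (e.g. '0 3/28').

C = [3/22, 9/22, 8/11, 1]
j=0 picked index 1: u0 ∈ [3/22, 9/22)
j=1 picked index 1: u0 ∈ [-5/44, 7/44)
j=2 picked index 2: u0 ∈ [-1/11, 5/22)
j=3 picked index 3: u0 ∈ [-1/44, 1/4)
intersection: [3/22, 7/44)

3/22 7/44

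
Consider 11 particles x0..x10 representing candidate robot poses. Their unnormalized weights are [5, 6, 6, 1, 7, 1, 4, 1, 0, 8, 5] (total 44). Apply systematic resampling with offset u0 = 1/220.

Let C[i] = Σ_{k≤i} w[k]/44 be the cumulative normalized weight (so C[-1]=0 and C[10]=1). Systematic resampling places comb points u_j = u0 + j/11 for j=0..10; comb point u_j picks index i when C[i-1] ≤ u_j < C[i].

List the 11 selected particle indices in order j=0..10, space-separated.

C = [5/44, 1/4, 17/44, 9/22, 25/44, 13/22, 15/22, 31/44, 31/44, 39/44, 1]
j=0: u_0=1/220 ∈ [0, 5/44) → index 0
j=1: u_1=21/220 ∈ [0, 5/44) → index 0
j=2: u_2=41/220 ∈ [5/44, 1/4) → index 1
j=3: u_3=61/220 ∈ [1/4, 17/44) → index 2
j=4: u_4=81/220 ∈ [1/4, 17/44) → index 2
j=5: u_5=101/220 ∈ [9/22, 25/44) → index 4
j=6: u_6=11/20 ∈ [9/22, 25/44) → index 4
j=7: u_7=141/220 ∈ [13/22, 15/22) → index 6
j=8: u_8=161/220 ∈ [31/44, 39/44) → index 9
j=9: u_9=181/220 ∈ [31/44, 39/44) → index 9
j=10: u_10=201/220 ∈ [39/44, 1) → index 10

0 0 1 2 2 4 4 6 9 9 10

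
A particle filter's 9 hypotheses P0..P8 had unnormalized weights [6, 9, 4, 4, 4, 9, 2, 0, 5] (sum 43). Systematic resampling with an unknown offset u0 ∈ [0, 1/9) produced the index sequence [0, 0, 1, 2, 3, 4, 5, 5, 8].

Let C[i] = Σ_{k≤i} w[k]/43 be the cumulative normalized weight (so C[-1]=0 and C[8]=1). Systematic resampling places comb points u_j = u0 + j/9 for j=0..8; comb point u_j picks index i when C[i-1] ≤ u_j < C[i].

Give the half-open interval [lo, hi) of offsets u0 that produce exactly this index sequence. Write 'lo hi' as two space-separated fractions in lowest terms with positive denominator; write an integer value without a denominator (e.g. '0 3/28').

C = [6/43, 15/43, 19/43, 23/43, 27/43, 36/43, 38/43, 38/43, 1]
j=0 picked index 0: u0 ∈ [0, 6/43)
j=1 picked index 0: u0 ∈ [-1/9, 11/387)
j=2 picked index 1: u0 ∈ [-32/387, 49/387)
j=3 picked index 2: u0 ∈ [2/129, 14/129)
j=4 picked index 3: u0 ∈ [-1/387, 35/387)
j=5 picked index 4: u0 ∈ [-8/387, 28/387)
j=6 picked index 5: u0 ∈ [-5/129, 22/129)
j=7 picked index 5: u0 ∈ [-58/387, 23/387)
j=8 picked index 8: u0 ∈ [-2/387, 1/9)
intersection: [2/129, 11/387)

2/129 11/387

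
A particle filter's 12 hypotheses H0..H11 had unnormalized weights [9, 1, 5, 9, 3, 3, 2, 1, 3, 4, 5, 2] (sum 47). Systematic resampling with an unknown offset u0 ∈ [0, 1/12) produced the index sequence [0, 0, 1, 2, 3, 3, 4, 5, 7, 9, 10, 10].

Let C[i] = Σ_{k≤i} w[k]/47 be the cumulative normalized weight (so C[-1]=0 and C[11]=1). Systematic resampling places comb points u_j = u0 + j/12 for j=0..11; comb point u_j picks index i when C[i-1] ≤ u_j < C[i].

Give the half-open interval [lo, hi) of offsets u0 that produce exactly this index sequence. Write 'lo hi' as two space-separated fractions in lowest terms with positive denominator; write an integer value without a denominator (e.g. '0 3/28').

C = [9/47, 10/47, 15/47, 24/47, 27/47, 30/47, 32/47, 33/47, 36/47, 40/47, 45/47, 1]
j=0 picked index 0: u0 ∈ [0, 9/47)
j=1 picked index 0: u0 ∈ [-1/12, 61/564)
j=2 picked index 1: u0 ∈ [7/282, 13/282)
j=3 picked index 2: u0 ∈ [-7/188, 13/188)
j=4 picked index 3: u0 ∈ [-2/141, 25/141)
j=5 picked index 3: u0 ∈ [-55/564, 53/564)
j=6 picked index 4: u0 ∈ [1/94, 7/94)
j=7 picked index 5: u0 ∈ [-5/564, 31/564)
j=8 picked index 7: u0 ∈ [2/141, 5/141)
j=9 picked index 9: u0 ∈ [3/188, 19/188)
j=10 picked index 10: u0 ∈ [5/282, 35/282)
j=11 picked index 10: u0 ∈ [-37/564, 23/564)
intersection: [7/282, 5/141)

7/282 5/141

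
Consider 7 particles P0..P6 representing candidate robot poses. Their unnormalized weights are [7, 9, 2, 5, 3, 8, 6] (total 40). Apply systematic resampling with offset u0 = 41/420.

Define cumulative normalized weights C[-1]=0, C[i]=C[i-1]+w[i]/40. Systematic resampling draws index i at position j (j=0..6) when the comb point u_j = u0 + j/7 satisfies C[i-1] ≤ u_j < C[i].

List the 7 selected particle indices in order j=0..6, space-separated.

C = [7/40, 2/5, 9/20, 23/40, 13/20, 17/20, 1]
j=0: u_0=41/420 ∈ [0, 7/40) → index 0
j=1: u_1=101/420 ∈ [7/40, 2/5) → index 1
j=2: u_2=23/60 ∈ [7/40, 2/5) → index 1
j=3: u_3=221/420 ∈ [9/20, 23/40) → index 3
j=4: u_4=281/420 ∈ [13/20, 17/20) → index 5
j=5: u_5=341/420 ∈ [13/20, 17/20) → index 5
j=6: u_6=401/420 ∈ [17/20, 1) → index 6

0 1 1 3 5 5 6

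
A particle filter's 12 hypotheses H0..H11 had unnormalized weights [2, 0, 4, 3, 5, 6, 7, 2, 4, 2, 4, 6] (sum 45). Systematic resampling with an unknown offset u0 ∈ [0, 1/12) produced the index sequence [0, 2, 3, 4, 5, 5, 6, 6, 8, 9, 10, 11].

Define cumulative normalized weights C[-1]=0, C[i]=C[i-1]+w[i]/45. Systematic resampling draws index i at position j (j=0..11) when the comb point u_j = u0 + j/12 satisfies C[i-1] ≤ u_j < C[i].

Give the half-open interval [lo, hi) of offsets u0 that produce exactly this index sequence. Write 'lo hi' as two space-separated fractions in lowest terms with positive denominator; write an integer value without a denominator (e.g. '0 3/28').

C = [2/45, 2/45, 2/15, 1/5, 14/45, 4/9, 3/5, 29/45, 11/15, 7/9, 13/15, 1]
j=0 picked index 0: u0 ∈ [0, 2/45)
j=1 picked index 2: u0 ∈ [-7/180, 1/20)
j=2 picked index 3: u0 ∈ [-1/30, 1/30)
j=3 picked index 4: u0 ∈ [-1/20, 11/180)
j=4 picked index 5: u0 ∈ [-1/45, 1/9)
j=5 picked index 5: u0 ∈ [-19/180, 1/36)
j=6 picked index 6: u0 ∈ [-1/18, 1/10)
j=7 picked index 6: u0 ∈ [-5/36, 1/60)
j=8 picked index 8: u0 ∈ [-1/45, 1/15)
j=9 picked index 9: u0 ∈ [-1/60, 1/36)
j=10 picked index 10: u0 ∈ [-1/18, 1/30)
j=11 picked index 11: u0 ∈ [-1/20, 1/12)
intersection: [0, 1/60)

0 1/60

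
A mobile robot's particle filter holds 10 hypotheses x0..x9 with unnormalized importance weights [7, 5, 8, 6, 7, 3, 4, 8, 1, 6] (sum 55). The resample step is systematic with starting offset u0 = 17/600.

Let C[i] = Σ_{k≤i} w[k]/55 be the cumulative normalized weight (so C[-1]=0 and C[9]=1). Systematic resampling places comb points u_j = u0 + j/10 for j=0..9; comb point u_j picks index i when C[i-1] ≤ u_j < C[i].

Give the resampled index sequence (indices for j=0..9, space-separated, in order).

C = [7/55, 12/55, 4/11, 26/55, 3/5, 36/55, 8/11, 48/55, 49/55, 1]
j=0: u_0=17/600 ∈ [0, 7/55) → index 0
j=1: u_1=77/600 ∈ [7/55, 12/55) → index 1
j=2: u_2=137/600 ∈ [12/55, 4/11) → index 2
j=3: u_3=197/600 ∈ [12/55, 4/11) → index 2
j=4: u_4=257/600 ∈ [4/11, 26/55) → index 3
j=5: u_5=317/600 ∈ [26/55, 3/5) → index 4
j=6: u_6=377/600 ∈ [3/5, 36/55) → index 5
j=7: u_7=437/600 ∈ [8/11, 48/55) → index 7
j=8: u_8=497/600 ∈ [8/11, 48/55) → index 7
j=9: u_9=557/600 ∈ [49/55, 1) → index 9

0 1 2 2 3 4 5 7 7 9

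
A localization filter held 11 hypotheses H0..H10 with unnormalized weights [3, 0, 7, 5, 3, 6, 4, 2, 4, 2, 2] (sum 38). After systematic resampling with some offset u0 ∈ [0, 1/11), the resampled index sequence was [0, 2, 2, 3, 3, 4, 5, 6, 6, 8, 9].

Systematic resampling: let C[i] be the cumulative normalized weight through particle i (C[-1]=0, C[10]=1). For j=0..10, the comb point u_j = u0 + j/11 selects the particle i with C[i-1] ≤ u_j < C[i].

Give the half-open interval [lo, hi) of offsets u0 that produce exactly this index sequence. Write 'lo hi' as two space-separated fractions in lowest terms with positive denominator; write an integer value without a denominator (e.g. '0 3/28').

C = [3/38, 3/38, 5/19, 15/38, 9/19, 12/19, 14/19, 15/19, 17/19, 18/19, 1]
j=0 picked index 0: u0 ∈ [0, 3/38)
j=1 picked index 2: u0 ∈ [-5/418, 36/209)
j=2 picked index 2: u0 ∈ [-43/418, 17/209)
j=3 picked index 3: u0 ∈ [-2/209, 51/418)
j=4 picked index 3: u0 ∈ [-21/209, 13/418)
j=5 picked index 4: u0 ∈ [-25/418, 4/209)
j=6 picked index 5: u0 ∈ [-15/209, 18/209)
j=7 picked index 6: u0 ∈ [-1/209, 21/209)
j=8 picked index 6: u0 ∈ [-20/209, 2/209)
j=9 picked index 8: u0 ∈ [-6/209, 16/209)
j=10 picked index 9: u0 ∈ [-3/209, 8/209)
intersection: [0, 2/209)

0 2/209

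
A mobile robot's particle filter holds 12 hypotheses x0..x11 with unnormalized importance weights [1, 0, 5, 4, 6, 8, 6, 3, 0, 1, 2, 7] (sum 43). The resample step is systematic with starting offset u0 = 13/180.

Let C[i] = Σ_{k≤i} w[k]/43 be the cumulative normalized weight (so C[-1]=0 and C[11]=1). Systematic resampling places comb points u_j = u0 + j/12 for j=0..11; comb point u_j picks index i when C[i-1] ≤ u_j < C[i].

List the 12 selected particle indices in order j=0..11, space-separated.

2 3 4 4 5 5 6 6 7 10 11 11

C = [1/43, 1/43, 6/43, 10/43, 16/43, 24/43, 30/43, 33/43, 33/43, 34/43, 36/43, 1]
j=0: u_0=13/180 ∈ [1/43, 6/43) → index 2
j=1: u_1=7/45 ∈ [6/43, 10/43) → index 3
j=2: u_2=43/180 ∈ [10/43, 16/43) → index 4
j=3: u_3=29/90 ∈ [10/43, 16/43) → index 4
j=4: u_4=73/180 ∈ [16/43, 24/43) → index 5
j=5: u_5=22/45 ∈ [16/43, 24/43) → index 5
j=6: u_6=103/180 ∈ [24/43, 30/43) → index 6
j=7: u_7=59/90 ∈ [24/43, 30/43) → index 6
j=8: u_8=133/180 ∈ [30/43, 33/43) → index 7
j=9: u_9=37/45 ∈ [34/43, 36/43) → index 10
j=10: u_10=163/180 ∈ [36/43, 1) → index 11
j=11: u_11=89/90 ∈ [36/43, 1) → index 11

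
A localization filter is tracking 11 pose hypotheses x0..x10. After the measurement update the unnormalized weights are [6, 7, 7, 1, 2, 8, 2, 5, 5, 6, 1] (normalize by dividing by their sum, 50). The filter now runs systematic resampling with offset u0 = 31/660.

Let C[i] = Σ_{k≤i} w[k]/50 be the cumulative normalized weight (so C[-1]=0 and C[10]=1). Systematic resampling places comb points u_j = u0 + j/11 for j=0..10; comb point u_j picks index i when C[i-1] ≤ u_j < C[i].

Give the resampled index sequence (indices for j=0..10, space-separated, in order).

C = [3/25, 13/50, 2/5, 21/50, 23/50, 31/50, 33/50, 19/25, 43/50, 49/50, 1]
j=0: u_0=31/660 ∈ [0, 3/25) → index 0
j=1: u_1=91/660 ∈ [3/25, 13/50) → index 1
j=2: u_2=151/660 ∈ [3/25, 13/50) → index 1
j=3: u_3=211/660 ∈ [13/50, 2/5) → index 2
j=4: u_4=271/660 ∈ [2/5, 21/50) → index 3
j=5: u_5=331/660 ∈ [23/50, 31/50) → index 5
j=6: u_6=391/660 ∈ [23/50, 31/50) → index 5
j=7: u_7=41/60 ∈ [33/50, 19/25) → index 7
j=8: u_8=511/660 ∈ [19/25, 43/50) → index 8
j=9: u_9=571/660 ∈ [43/50, 49/50) → index 9
j=10: u_10=631/660 ∈ [43/50, 49/50) → index 9

0 1 1 2 3 5 5 7 8 9 9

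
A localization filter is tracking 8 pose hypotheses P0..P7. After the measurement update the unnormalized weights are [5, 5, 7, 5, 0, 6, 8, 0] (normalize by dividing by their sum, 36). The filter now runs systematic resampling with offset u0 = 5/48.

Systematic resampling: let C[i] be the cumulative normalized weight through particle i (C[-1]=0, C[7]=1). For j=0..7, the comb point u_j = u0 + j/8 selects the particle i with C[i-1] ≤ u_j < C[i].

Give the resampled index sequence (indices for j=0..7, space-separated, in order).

C = [5/36, 5/18, 17/36, 11/18, 11/18, 7/9, 1, 1]
j=0: u_0=5/48 ∈ [0, 5/36) → index 0
j=1: u_1=11/48 ∈ [5/36, 5/18) → index 1
j=2: u_2=17/48 ∈ [5/18, 17/36) → index 2
j=3: u_3=23/48 ∈ [17/36, 11/18) → index 3
j=4: u_4=29/48 ∈ [17/36, 11/18) → index 3
j=5: u_5=35/48 ∈ [11/18, 7/9) → index 5
j=6: u_6=41/48 ∈ [7/9, 1) → index 6
j=7: u_7=47/48 ∈ [7/9, 1) → index 6

0 1 2 3 3 5 6 6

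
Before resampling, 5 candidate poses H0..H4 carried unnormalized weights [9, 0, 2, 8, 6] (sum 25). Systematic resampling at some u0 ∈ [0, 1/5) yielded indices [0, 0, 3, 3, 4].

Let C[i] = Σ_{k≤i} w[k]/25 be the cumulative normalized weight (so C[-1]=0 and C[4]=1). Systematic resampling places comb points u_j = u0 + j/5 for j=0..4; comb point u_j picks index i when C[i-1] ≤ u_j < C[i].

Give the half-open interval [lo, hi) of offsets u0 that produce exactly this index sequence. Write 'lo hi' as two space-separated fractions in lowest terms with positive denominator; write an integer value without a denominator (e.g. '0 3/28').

1/25 4/25

C = [9/25, 9/25, 11/25, 19/25, 1]
j=0 picked index 0: u0 ∈ [0, 9/25)
j=1 picked index 0: u0 ∈ [-1/5, 4/25)
j=2 picked index 3: u0 ∈ [1/25, 9/25)
j=3 picked index 3: u0 ∈ [-4/25, 4/25)
j=4 picked index 4: u0 ∈ [-1/25, 1/5)
intersection: [1/25, 4/25)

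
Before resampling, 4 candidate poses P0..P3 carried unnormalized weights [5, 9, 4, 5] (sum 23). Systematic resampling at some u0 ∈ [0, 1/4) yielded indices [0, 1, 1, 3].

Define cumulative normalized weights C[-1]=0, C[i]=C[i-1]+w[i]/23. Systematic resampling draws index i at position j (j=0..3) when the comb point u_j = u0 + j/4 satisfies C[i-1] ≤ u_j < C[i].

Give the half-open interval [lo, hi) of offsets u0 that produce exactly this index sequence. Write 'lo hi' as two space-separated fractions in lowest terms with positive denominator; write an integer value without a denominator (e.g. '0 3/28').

C = [5/23, 14/23, 18/23, 1]
j=0 picked index 0: u0 ∈ [0, 5/23)
j=1 picked index 1: u0 ∈ [-3/92, 33/92)
j=2 picked index 1: u0 ∈ [-13/46, 5/46)
j=3 picked index 3: u0 ∈ [3/92, 1/4)
intersection: [3/92, 5/46)

3/92 5/46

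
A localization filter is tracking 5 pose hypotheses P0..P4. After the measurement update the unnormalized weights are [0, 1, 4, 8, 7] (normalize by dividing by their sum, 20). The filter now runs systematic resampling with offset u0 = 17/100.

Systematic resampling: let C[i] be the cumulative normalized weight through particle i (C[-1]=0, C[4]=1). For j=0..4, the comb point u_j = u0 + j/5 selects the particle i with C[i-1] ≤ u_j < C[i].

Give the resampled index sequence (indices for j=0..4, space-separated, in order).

2 3 3 4 4

C = [0, 1/20, 1/4, 13/20, 1]
j=0: u_0=17/100 ∈ [1/20, 1/4) → index 2
j=1: u_1=37/100 ∈ [1/4, 13/20) → index 3
j=2: u_2=57/100 ∈ [1/4, 13/20) → index 3
j=3: u_3=77/100 ∈ [13/20, 1) → index 4
j=4: u_4=97/100 ∈ [13/20, 1) → index 4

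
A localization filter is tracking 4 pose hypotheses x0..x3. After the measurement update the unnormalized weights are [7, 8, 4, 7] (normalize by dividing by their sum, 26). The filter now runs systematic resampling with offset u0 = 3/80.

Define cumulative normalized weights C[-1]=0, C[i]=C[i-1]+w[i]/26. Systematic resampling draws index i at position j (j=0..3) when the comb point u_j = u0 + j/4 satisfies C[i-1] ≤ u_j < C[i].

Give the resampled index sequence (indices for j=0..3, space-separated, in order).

C = [7/26, 15/26, 19/26, 1]
j=0: u_0=3/80 ∈ [0, 7/26) → index 0
j=1: u_1=23/80 ∈ [7/26, 15/26) → index 1
j=2: u_2=43/80 ∈ [7/26, 15/26) → index 1
j=3: u_3=63/80 ∈ [19/26, 1) → index 3

0 1 1 3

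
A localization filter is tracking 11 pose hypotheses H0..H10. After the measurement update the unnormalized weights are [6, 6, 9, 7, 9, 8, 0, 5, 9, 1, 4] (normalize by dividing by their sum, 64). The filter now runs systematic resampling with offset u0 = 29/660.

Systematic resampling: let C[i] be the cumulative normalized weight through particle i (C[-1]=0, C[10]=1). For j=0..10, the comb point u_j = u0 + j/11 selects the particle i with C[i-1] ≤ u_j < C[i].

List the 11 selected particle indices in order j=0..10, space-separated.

C = [3/32, 3/16, 21/64, 7/16, 37/64, 45/64, 45/64, 25/32, 59/64, 15/16, 1]
j=0: u_0=29/660 ∈ [0, 3/32) → index 0
j=1: u_1=89/660 ∈ [3/32, 3/16) → index 1
j=2: u_2=149/660 ∈ [3/16, 21/64) → index 2
j=3: u_3=19/60 ∈ [3/16, 21/64) → index 2
j=4: u_4=269/660 ∈ [21/64, 7/16) → index 3
j=5: u_5=329/660 ∈ [7/16, 37/64) → index 4
j=6: u_6=389/660 ∈ [37/64, 45/64) → index 5
j=7: u_7=449/660 ∈ [37/64, 45/64) → index 5
j=8: u_8=509/660 ∈ [45/64, 25/32) → index 7
j=9: u_9=569/660 ∈ [25/32, 59/64) → index 8
j=10: u_10=629/660 ∈ [15/16, 1) → index 10

0 1 2 2 3 4 5 5 7 8 10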